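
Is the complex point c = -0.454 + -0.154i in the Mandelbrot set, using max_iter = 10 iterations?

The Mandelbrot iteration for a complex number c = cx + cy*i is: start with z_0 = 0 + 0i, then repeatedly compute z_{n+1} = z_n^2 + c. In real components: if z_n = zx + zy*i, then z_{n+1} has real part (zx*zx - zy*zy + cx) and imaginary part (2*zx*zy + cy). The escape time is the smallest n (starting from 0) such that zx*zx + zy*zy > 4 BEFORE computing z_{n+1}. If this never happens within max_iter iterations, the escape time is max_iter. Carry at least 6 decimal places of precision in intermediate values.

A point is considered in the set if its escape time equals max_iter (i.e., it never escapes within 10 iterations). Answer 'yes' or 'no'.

z_0 = 0 + 0i, c = -0.4540 + -0.1540i
Iter 1: z = -0.4540 + -0.1540i, |z|^2 = 0.2298
Iter 2: z = -0.2716 + -0.0142i, |z|^2 = 0.0740
Iter 3: z = -0.3804 + -0.1463i, |z|^2 = 0.1661
Iter 4: z = -0.3307 + -0.0427i, |z|^2 = 0.1112
Iter 5: z = -0.3465 + -0.1258i, |z|^2 = 0.1359
Iter 6: z = -0.3498 + -0.0668i, |z|^2 = 0.1268
Iter 7: z = -0.3361 + -0.1072i, |z|^2 = 0.1245
Iter 8: z = -0.3525 + -0.0819i, |z|^2 = 0.1310
Iter 9: z = -0.3364 + -0.0963i, |z|^2 = 0.1225
Did not escape in 10 iterations → in set

Answer: yes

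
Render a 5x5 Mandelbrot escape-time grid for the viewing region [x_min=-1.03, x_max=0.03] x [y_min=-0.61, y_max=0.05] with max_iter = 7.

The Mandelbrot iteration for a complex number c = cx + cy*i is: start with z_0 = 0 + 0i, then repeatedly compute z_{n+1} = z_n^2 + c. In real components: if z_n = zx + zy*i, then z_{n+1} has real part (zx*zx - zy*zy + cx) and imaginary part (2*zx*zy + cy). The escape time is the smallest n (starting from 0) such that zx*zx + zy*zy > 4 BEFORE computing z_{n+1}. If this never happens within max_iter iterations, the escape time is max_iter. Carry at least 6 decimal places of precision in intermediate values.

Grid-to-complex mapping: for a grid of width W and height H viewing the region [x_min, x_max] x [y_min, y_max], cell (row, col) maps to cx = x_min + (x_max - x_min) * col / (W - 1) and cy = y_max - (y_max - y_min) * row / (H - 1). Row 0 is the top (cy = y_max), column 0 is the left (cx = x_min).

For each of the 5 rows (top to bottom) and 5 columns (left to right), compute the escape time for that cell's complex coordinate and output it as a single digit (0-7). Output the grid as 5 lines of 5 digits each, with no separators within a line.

(row=0, col=0): c = -1.0300 + 0.0500i → escape time 7
(row=0, col=1): c = -0.7650 + 0.0500i → escape time 7
(row=0, col=2): c = -0.5000 + 0.0500i → escape time 7
(row=0, col=3): c = -0.2350 + 0.0500i → escape time 7
(row=0, col=4): c = 0.0300 + 0.0500i → escape time 7
(row=1, col=0): c = -1.0300 + -0.1150i → escape time 7
(row=1, col=1): c = -0.7650 + -0.1150i → escape time 7
(row=1, col=2): c = -0.5000 + -0.1150i → escape time 7
(row=1, col=3): c = -0.2350 + -0.1150i → escape time 7
(row=1, col=4): c = 0.0300 + -0.1150i → escape time 7
(row=2, col=0): c = -1.0300 + -0.2800i → escape time 7
(row=2, col=1): c = -0.7650 + -0.2800i → escape time 7
(row=2, col=2): c = -0.5000 + -0.2800i → escape time 7
(row=2, col=3): c = -0.2350 + -0.2800i → escape time 7
(row=2, col=4): c = 0.0300 + -0.2800i → escape time 7
(row=3, col=0): c = -1.0300 + -0.4450i → escape time 5
(row=3, col=1): c = -0.7650 + -0.4450i → escape time 7
(row=3, col=2): c = -0.5000 + -0.4450i → escape time 7
(row=3, col=3): c = -0.2350 + -0.4450i → escape time 7
(row=3, col=4): c = 0.0300 + -0.4450i → escape time 7
(row=4, col=0): c = -1.0300 + -0.6100i → escape time 4
(row=4, col=1): c = -0.7650 + -0.6100i → escape time 5
(row=4, col=2): c = -0.5000 + -0.6100i → escape time 7
(row=4, col=3): c = -0.2350 + -0.6100i → escape time 7
(row=4, col=4): c = 0.0300 + -0.6100i → escape time 7

Answer: 77777
77777
77777
57777
45777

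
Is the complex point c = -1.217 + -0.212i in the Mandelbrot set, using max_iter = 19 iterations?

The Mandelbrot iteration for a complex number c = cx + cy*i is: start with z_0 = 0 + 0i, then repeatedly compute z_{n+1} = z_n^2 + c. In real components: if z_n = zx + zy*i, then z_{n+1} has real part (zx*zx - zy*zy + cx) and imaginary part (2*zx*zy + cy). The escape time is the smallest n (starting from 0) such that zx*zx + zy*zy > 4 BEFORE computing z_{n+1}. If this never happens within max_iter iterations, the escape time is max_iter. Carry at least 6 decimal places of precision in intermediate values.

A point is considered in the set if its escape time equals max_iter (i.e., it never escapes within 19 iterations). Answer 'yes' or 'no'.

Answer: no

Derivation:
z_0 = 0 + 0i, c = -1.2170 + -0.2120i
Iter 1: z = -1.2170 + -0.2120i, |z|^2 = 1.5260
Iter 2: z = 0.2191 + 0.3040i, |z|^2 = 0.1404
Iter 3: z = -1.2614 + -0.0788i, |z|^2 = 1.5973
Iter 4: z = 0.3679 + -0.0133i, |z|^2 = 0.1355
Iter 5: z = -1.0818 + -0.2218i, |z|^2 = 1.2195
Iter 6: z = -0.0959 + 0.2679i, |z|^2 = 0.0810
Iter 7: z = -1.2796 + -0.2634i, |z|^2 = 1.7067
Iter 8: z = 0.3509 + 0.4620i, |z|^2 = 0.3366
Iter 9: z = -1.3073 + 0.1123i, |z|^2 = 1.7216
Iter 10: z = 0.4794 + -0.5055i, |z|^2 = 0.4853
Iter 11: z = -1.2428 + -0.6967i, |z|^2 = 2.0298
Iter 12: z = -0.1579 + 1.5196i, |z|^2 = 2.3340
Iter 13: z = -3.5011 + -0.6919i, |z|^2 = 12.7365
Escaped at iteration 13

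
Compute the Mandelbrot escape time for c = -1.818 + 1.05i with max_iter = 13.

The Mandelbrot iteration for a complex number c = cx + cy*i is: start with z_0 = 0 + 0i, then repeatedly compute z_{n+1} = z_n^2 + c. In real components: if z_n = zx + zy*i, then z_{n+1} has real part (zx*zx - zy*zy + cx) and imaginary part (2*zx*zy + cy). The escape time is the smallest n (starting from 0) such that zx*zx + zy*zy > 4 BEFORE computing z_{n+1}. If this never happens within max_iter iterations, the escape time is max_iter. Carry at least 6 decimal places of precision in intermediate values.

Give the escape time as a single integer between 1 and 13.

Answer: 1

Derivation:
z_0 = 0 + 0i, c = -1.8180 + 1.0500i
Iter 1: z = -1.8180 + 1.0500i, |z|^2 = 4.4076
Escaped at iteration 1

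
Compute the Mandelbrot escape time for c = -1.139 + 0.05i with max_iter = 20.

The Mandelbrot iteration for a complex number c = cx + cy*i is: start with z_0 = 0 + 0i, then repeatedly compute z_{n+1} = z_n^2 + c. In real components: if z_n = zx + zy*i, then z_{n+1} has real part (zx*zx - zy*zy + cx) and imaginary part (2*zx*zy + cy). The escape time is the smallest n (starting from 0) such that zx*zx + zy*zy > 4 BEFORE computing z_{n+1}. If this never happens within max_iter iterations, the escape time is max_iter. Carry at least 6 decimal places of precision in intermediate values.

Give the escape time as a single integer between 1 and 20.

z_0 = 0 + 0i, c = -1.1390 + 0.0500i
Iter 1: z = -1.1390 + 0.0500i, |z|^2 = 1.2998
Iter 2: z = 0.1558 + -0.0639i, |z|^2 = 0.0284
Iter 3: z = -1.1188 + 0.0301i, |z|^2 = 1.2526
Iter 4: z = 0.1118 + -0.0173i, |z|^2 = 0.0128
Iter 5: z = -1.1268 + 0.0461i, |z|^2 = 1.2718
Iter 6: z = 0.1285 + -0.0540i, |z|^2 = 0.0194
Iter 7: z = -1.1254 + 0.0361i, |z|^2 = 1.2678
Iter 8: z = 0.1262 + -0.0313i, |z|^2 = 0.0169
Iter 9: z = -1.1241 + 0.0421i, |z|^2 = 1.2653
Iter 10: z = 0.1227 + -0.0446i, |z|^2 = 0.0171
Iter 11: z = -1.1259 + 0.0390i, |z|^2 = 1.2692
Iter 12: z = 0.1272 + -0.0379i, |z|^2 = 0.0176
Iter 13: z = -1.1243 + 0.0404i, |z|^2 = 1.2656
Iter 14: z = 0.1233 + -0.0407i, |z|^2 = 0.0169
Iter 15: z = -1.1254 + 0.0400i, |z|^2 = 1.2682
Iter 16: z = 0.1260 + -0.0399i, |z|^2 = 0.0175
Iter 17: z = -1.1247 + 0.0399i, |z|^2 = 1.2666
Iter 18: z = 0.1244 + -0.0398i, |z|^2 = 0.0171
Iter 19: z = -1.1251 + 0.0401i, |z|^2 = 1.2675

Answer: 20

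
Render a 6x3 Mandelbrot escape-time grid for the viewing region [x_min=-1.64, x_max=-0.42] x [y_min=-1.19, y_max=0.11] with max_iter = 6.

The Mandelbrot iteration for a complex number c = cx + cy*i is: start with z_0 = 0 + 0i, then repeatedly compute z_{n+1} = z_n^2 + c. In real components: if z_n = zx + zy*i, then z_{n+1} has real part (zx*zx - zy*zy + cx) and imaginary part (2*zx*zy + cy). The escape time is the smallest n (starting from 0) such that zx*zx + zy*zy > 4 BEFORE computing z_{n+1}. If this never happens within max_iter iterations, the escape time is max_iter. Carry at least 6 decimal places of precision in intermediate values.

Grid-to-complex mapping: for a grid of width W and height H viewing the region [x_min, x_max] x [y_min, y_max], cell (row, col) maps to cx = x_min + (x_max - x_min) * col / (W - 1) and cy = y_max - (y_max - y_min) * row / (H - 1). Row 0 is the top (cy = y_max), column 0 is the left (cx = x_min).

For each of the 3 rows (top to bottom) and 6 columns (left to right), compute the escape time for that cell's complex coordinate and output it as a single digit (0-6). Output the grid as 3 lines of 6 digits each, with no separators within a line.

Answer: 666666
334566
123333

Derivation:
(row=0, col=0): c = -1.6400 + 0.1100i → escape time 6
(row=0, col=1): c = -1.3960 + 0.1100i → escape time 6
(row=0, col=2): c = -1.1520 + 0.1100i → escape time 6
(row=0, col=3): c = -0.9080 + 0.1100i → escape time 6
(row=0, col=4): c = -0.6640 + 0.1100i → escape time 6
(row=0, col=5): c = -0.4200 + 0.1100i → escape time 6
(row=1, col=0): c = -1.6400 + -0.5400i → escape time 3
(row=1, col=1): c = -1.3960 + -0.5400i → escape time 3
(row=1, col=2): c = -1.1520 + -0.5400i → escape time 4
(row=1, col=3): c = -0.9080 + -0.5400i → escape time 5
(row=1, col=4): c = -0.6640 + -0.5400i → escape time 6
(row=1, col=5): c = -0.4200 + -0.5400i → escape time 6
(row=2, col=0): c = -1.6400 + -1.1900i → escape time 1
(row=2, col=1): c = -1.3960 + -1.1900i → escape time 2
(row=2, col=2): c = -1.1520 + -1.1900i → escape time 3
(row=2, col=3): c = -0.9080 + -1.1900i → escape time 3
(row=2, col=4): c = -0.6640 + -1.1900i → escape time 3
(row=2, col=5): c = -0.4200 + -1.1900i → escape time 3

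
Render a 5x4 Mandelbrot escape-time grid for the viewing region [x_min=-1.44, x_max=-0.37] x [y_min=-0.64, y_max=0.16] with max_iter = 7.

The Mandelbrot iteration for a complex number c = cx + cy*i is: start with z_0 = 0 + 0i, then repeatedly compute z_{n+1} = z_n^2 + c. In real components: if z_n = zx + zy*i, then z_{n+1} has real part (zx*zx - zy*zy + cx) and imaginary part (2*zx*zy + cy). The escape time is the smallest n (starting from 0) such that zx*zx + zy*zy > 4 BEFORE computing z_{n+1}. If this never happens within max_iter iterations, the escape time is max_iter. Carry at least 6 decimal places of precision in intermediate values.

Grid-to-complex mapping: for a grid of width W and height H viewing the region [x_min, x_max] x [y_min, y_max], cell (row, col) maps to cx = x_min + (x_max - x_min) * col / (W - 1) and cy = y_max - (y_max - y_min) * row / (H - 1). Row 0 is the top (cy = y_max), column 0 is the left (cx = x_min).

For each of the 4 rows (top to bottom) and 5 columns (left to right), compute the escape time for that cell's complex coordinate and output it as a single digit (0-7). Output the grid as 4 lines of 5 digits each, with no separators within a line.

Answer: 77777
77777
57777
33477

Derivation:
(row=0, col=0): c = -1.4400 + 0.1600i → escape time 7
(row=0, col=1): c = -1.1725 + 0.1600i → escape time 7
(row=0, col=2): c = -0.9050 + 0.1600i → escape time 7
(row=0, col=3): c = -0.6375 + 0.1600i → escape time 7
(row=0, col=4): c = -0.3700 + 0.1600i → escape time 7
(row=1, col=0): c = -1.4400 + -0.1067i → escape time 7
(row=1, col=1): c = -1.1725 + -0.1067i → escape time 7
(row=1, col=2): c = -0.9050 + -0.1067i → escape time 7
(row=1, col=3): c = -0.6375 + -0.1067i → escape time 7
(row=1, col=4): c = -0.3700 + -0.1067i → escape time 7
(row=2, col=0): c = -1.4400 + -0.3733i → escape time 5
(row=2, col=1): c = -1.1725 + -0.3733i → escape time 7
(row=2, col=2): c = -0.9050 + -0.3733i → escape time 7
(row=2, col=3): c = -0.6375 + -0.3733i → escape time 7
(row=2, col=4): c = -0.3700 + -0.3733i → escape time 7
(row=3, col=0): c = -1.4400 + -0.6400i → escape time 3
(row=3, col=1): c = -1.1725 + -0.6400i → escape time 3
(row=3, col=2): c = -0.9050 + -0.6400i → escape time 4
(row=3, col=3): c = -0.6375 + -0.6400i → escape time 7
(row=3, col=4): c = -0.3700 + -0.6400i → escape time 7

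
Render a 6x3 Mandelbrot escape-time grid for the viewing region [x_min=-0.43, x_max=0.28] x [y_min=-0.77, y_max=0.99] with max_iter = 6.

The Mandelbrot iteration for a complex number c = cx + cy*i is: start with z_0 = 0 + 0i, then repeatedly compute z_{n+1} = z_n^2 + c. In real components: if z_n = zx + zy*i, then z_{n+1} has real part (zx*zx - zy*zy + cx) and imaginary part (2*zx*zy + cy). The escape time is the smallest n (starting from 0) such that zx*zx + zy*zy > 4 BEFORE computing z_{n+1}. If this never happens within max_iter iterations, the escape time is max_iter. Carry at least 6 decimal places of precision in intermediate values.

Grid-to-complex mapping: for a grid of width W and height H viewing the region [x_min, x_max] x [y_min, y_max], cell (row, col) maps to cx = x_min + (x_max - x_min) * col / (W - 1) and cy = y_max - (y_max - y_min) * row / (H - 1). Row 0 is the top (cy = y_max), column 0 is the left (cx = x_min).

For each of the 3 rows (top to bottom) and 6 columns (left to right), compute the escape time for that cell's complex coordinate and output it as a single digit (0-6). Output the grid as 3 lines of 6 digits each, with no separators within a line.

Answer: 456644
666666
666665

Derivation:
(row=0, col=0): c = -0.4300 + 0.9900i → escape time 4
(row=0, col=1): c = -0.2880 + 0.9900i → escape time 5
(row=0, col=2): c = -0.1460 + 0.9900i → escape time 6
(row=0, col=3): c = -0.0040 + 0.9900i → escape time 6
(row=0, col=4): c = 0.1380 + 0.9900i → escape time 4
(row=0, col=5): c = 0.2800 + 0.9900i → escape time 4
(row=1, col=0): c = -0.4300 + 0.1100i → escape time 6
(row=1, col=1): c = -0.2880 + 0.1100i → escape time 6
(row=1, col=2): c = -0.1460 + 0.1100i → escape time 6
(row=1, col=3): c = -0.0040 + 0.1100i → escape time 6
(row=1, col=4): c = 0.1380 + 0.1100i → escape time 6
(row=1, col=5): c = 0.2800 + 0.1100i → escape time 6
(row=2, col=0): c = -0.4300 + -0.7700i → escape time 6
(row=2, col=1): c = -0.2880 + -0.7700i → escape time 6
(row=2, col=2): c = -0.1460 + -0.7700i → escape time 6
(row=2, col=3): c = -0.0040 + -0.7700i → escape time 6
(row=2, col=4): c = 0.1380 + -0.7700i → escape time 6
(row=2, col=5): c = 0.2800 + -0.7700i → escape time 5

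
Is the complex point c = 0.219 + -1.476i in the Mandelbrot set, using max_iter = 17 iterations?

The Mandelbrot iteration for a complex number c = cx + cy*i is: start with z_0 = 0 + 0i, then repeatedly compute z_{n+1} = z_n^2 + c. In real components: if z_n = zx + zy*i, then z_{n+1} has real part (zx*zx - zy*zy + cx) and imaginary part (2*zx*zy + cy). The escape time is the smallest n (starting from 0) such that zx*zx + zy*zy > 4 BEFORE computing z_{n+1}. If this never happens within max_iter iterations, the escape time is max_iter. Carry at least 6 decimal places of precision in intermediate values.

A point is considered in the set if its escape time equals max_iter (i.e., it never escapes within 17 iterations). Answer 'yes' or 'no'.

z_0 = 0 + 0i, c = 0.2190 + -1.4760i
Iter 1: z = 0.2190 + -1.4760i, |z|^2 = 2.2265
Iter 2: z = -1.9116 + -2.1225i, |z|^2 = 8.1592
Escaped at iteration 2

Answer: no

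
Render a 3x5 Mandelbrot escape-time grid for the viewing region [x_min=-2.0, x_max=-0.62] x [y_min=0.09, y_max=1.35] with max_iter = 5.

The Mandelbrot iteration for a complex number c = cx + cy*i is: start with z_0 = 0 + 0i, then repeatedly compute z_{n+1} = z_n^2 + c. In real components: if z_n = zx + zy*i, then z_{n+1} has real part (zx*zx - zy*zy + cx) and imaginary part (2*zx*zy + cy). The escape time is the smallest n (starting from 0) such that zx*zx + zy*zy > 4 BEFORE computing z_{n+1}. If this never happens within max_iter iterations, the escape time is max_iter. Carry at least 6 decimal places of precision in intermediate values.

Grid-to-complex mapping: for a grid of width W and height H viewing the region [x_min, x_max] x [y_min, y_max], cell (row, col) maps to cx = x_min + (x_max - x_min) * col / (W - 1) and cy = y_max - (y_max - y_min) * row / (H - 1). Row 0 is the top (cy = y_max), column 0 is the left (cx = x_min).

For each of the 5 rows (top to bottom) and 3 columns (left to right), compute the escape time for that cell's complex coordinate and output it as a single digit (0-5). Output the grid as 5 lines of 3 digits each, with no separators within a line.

Answer: 122
134
135
155
155

Derivation:
(row=0, col=0): c = -2.0000 + 1.3500i → escape time 1
(row=0, col=1): c = -1.3100 + 1.3500i → escape time 2
(row=0, col=2): c = -0.6200 + 1.3500i → escape time 2
(row=1, col=0): c = -2.0000 + 1.0350i → escape time 1
(row=1, col=1): c = -1.3100 + 1.0350i → escape time 3
(row=1, col=2): c = -0.6200 + 1.0350i → escape time 4
(row=2, col=0): c = -2.0000 + 0.7200i → escape time 1
(row=2, col=1): c = -1.3100 + 0.7200i → escape time 3
(row=2, col=2): c = -0.6200 + 0.7200i → escape time 5
(row=3, col=0): c = -2.0000 + 0.4050i → escape time 1
(row=3, col=1): c = -1.3100 + 0.4050i → escape time 5
(row=3, col=2): c = -0.6200 + 0.4050i → escape time 5
(row=4, col=0): c = -2.0000 + 0.0900i → escape time 1
(row=4, col=1): c = -1.3100 + 0.0900i → escape time 5
(row=4, col=2): c = -0.6200 + 0.0900i → escape time 5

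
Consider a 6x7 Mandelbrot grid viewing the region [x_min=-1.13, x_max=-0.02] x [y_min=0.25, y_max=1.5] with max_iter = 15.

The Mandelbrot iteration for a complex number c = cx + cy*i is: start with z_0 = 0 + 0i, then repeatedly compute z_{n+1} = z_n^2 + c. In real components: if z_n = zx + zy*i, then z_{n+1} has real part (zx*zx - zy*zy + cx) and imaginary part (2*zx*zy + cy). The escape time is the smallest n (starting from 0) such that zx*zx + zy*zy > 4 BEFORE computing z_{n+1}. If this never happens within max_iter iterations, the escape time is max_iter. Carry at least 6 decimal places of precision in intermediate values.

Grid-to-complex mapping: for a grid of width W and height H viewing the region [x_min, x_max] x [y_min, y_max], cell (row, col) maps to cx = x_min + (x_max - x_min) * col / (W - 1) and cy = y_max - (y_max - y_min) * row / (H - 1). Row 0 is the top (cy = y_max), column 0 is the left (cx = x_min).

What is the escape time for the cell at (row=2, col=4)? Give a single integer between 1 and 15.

z_0 = 0 + 0i, c = -0.2420 + 1.0833i
Iter 1: z = -0.2420 + 1.0833i, |z|^2 = 1.2322
Iter 2: z = -1.3570 + 0.5590i, |z|^2 = 2.1541
Iter 3: z = 1.2871 + -0.4338i, |z|^2 = 1.8448
Iter 4: z = 1.2264 + -0.0335i, |z|^2 = 1.5052
Iter 5: z = 1.2609 + 1.0012i, |z|^2 = 2.5924
Iter 6: z = 0.3454 + 3.6083i, |z|^2 = 13.1393
Escaped at iteration 6

Answer: 6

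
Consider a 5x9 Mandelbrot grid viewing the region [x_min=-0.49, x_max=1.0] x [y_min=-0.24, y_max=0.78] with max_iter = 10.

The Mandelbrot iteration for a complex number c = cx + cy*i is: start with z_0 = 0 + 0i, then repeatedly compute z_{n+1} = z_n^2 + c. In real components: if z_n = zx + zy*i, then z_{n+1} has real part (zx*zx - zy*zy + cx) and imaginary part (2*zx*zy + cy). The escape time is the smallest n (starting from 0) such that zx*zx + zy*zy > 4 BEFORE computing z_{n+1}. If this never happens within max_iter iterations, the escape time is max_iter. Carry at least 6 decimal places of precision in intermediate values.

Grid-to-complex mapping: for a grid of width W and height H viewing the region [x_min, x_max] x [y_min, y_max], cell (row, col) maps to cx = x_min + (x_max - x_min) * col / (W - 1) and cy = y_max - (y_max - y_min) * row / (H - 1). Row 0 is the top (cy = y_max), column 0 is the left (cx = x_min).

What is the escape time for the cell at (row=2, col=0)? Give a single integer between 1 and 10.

z_0 = 0 + 0i, c = -0.4900 + 0.5250i
Iter 1: z = -0.4900 + 0.5250i, |z|^2 = 0.5157
Iter 2: z = -0.5255 + 0.0105i, |z|^2 = 0.2763
Iter 3: z = -0.2139 + 0.5140i, |z|^2 = 0.3099
Iter 4: z = -0.7084 + 0.3051i, |z|^2 = 0.5949
Iter 5: z = -0.0813 + 0.0928i, |z|^2 = 0.0152
Iter 6: z = -0.4920 + 0.5099i, |z|^2 = 0.5021
Iter 7: z = -0.5080 + 0.0232i, |z|^2 = 0.2586
Iter 8: z = -0.2325 + 0.5014i, |z|^2 = 0.3055
Iter 9: z = -0.6873 + 0.2918i, |z|^2 = 0.5576

Answer: 10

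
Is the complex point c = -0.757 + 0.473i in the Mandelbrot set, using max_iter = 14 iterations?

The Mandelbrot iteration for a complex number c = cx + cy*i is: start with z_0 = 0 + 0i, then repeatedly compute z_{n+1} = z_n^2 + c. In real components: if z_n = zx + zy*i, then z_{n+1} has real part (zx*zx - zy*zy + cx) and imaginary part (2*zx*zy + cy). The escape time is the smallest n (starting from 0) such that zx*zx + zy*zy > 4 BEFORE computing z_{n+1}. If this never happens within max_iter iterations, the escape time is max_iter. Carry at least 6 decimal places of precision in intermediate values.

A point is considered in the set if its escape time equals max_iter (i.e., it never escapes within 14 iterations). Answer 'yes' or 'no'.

z_0 = 0 + 0i, c = -0.7570 + 0.4730i
Iter 1: z = -0.7570 + 0.4730i, |z|^2 = 0.7968
Iter 2: z = -0.4077 + -0.2431i, |z|^2 = 0.2253
Iter 3: z = -0.6499 + 0.6712i, |z|^2 = 0.8729
Iter 4: z = -0.7852 + -0.3995i, |z|^2 = 0.7761
Iter 5: z = -0.3001 + 1.1003i, |z|^2 = 1.3007
Iter 6: z = -1.8776 + -0.1874i, |z|^2 = 3.5607
Iter 7: z = 2.7334 + 1.1766i, |z|^2 = 8.8561
Escaped at iteration 7

Answer: no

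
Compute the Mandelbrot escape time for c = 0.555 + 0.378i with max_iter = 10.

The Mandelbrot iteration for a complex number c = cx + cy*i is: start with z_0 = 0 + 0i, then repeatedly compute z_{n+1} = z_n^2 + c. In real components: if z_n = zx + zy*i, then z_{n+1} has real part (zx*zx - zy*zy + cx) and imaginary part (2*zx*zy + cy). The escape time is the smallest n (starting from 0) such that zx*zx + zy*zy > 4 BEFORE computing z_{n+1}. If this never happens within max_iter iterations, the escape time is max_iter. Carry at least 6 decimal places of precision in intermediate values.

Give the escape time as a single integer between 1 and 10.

Answer: 4

Derivation:
z_0 = 0 + 0i, c = 0.5550 + 0.3780i
Iter 1: z = 0.5550 + 0.3780i, |z|^2 = 0.4509
Iter 2: z = 0.7201 + 0.7976i, |z|^2 = 1.1547
Iter 3: z = 0.4375 + 1.5267i, |z|^2 = 2.5223
Iter 4: z = -1.5846 + 1.7138i, |z|^2 = 5.4479
Escaped at iteration 4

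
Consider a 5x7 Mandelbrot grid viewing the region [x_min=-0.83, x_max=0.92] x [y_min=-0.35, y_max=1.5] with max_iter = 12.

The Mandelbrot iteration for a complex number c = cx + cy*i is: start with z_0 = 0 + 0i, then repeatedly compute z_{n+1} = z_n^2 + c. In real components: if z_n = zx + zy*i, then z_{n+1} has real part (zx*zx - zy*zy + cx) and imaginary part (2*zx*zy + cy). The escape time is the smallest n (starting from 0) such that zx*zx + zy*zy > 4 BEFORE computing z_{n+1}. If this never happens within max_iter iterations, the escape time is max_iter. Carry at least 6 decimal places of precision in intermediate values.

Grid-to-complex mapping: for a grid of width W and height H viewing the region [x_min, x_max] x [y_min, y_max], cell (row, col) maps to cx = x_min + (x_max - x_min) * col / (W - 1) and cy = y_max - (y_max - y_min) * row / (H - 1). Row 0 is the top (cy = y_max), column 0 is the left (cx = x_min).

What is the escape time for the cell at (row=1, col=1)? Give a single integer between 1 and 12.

z_0 = 0 + 0i, c = -0.3925 + 1.1917i
Iter 1: z = -0.3925 + 1.1917i, |z|^2 = 1.5741
Iter 2: z = -1.6585 + 0.2562i, |z|^2 = 2.8163
Iter 3: z = 2.2925 + 0.3418i, |z|^2 = 5.3725
Escaped at iteration 3

Answer: 3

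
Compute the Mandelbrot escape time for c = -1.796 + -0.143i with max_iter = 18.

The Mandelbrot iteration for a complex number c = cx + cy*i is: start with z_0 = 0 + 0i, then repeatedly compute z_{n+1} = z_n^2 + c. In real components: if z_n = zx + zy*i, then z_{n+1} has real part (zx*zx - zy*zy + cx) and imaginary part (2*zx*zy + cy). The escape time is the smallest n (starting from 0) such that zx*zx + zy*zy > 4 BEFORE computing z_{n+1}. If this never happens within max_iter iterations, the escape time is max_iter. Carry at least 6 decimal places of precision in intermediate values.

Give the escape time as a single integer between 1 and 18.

Answer: 4

Derivation:
z_0 = 0 + 0i, c = -1.7960 + -0.1430i
Iter 1: z = -1.7960 + -0.1430i, |z|^2 = 3.2461
Iter 2: z = 1.4092 + 0.3707i, |z|^2 = 2.1231
Iter 3: z = 0.0524 + 0.9016i, |z|^2 = 0.8157
Iter 4: z = -2.6062 + -0.0486i, |z|^2 = 6.7946
Escaped at iteration 4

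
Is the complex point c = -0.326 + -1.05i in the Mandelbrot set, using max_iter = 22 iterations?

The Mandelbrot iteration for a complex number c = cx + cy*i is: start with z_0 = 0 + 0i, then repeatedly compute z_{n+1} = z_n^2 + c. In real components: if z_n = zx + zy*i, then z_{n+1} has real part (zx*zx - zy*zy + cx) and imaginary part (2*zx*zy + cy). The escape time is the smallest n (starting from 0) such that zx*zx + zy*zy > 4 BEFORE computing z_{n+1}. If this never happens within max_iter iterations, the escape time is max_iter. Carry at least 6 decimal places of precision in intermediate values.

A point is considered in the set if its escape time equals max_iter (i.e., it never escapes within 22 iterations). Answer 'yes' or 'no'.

Answer: no

Derivation:
z_0 = 0 + 0i, c = -0.3260 + -1.0500i
Iter 1: z = -0.3260 + -1.0500i, |z|^2 = 1.2088
Iter 2: z = -1.3222 + -0.3654i, |z|^2 = 1.8818
Iter 3: z = 1.2888 + -0.0837i, |z|^2 = 1.6679
Iter 4: z = 1.3279 + -1.2658i, |z|^2 = 3.3655
Iter 5: z = -0.1649 + -4.4117i, |z|^2 = 19.4899
Escaped at iteration 5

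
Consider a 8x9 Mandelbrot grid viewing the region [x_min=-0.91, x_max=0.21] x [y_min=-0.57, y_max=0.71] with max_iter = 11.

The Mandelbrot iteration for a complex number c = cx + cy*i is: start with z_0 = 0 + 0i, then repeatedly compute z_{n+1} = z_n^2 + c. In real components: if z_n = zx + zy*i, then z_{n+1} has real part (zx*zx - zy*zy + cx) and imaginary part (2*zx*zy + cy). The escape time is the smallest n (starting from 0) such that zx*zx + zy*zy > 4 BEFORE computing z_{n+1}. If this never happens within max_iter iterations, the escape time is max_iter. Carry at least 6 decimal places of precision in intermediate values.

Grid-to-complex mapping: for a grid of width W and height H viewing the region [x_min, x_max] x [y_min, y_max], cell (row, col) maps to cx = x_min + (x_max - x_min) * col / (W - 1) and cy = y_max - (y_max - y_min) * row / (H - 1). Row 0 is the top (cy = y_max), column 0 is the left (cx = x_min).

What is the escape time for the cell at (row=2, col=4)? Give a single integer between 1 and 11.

z_0 = 0 + 0i, c = -0.2700 + 0.3900i
Iter 1: z = -0.2700 + 0.3900i, |z|^2 = 0.2250
Iter 2: z = -0.3492 + 0.1794i, |z|^2 = 0.1541
Iter 3: z = -0.1802 + 0.2647i, |z|^2 = 0.1026
Iter 4: z = -0.3076 + 0.2946i, |z|^2 = 0.1814
Iter 5: z = -0.2622 + 0.2088i, |z|^2 = 0.1123
Iter 6: z = -0.2449 + 0.2805i, |z|^2 = 0.1387
Iter 7: z = -0.2887 + 0.2526i, |z|^2 = 0.1472
Iter 8: z = -0.2504 + 0.2441i, |z|^2 = 0.1223
Iter 9: z = -0.2669 + 0.2677i, |z|^2 = 0.1429
Iter 10: z = -0.2705 + 0.2471i, |z|^2 = 0.1342

Answer: 11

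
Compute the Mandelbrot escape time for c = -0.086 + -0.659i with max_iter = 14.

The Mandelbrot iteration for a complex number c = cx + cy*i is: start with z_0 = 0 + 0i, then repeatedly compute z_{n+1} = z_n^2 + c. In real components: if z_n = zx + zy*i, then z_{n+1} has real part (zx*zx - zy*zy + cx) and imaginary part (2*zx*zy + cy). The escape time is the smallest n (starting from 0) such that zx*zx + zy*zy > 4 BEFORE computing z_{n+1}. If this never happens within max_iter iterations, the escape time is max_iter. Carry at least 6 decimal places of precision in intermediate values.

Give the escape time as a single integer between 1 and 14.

z_0 = 0 + 0i, c = -0.0860 + -0.6590i
Iter 1: z = -0.0860 + -0.6590i, |z|^2 = 0.4417
Iter 2: z = -0.5129 + -0.5457i, |z|^2 = 0.5608
Iter 3: z = -0.1207 + -0.0993i, |z|^2 = 0.0244
Iter 4: z = -0.0813 + -0.6350i, |z|^2 = 0.4099
Iter 5: z = -0.4827 + -0.5558i, |z|^2 = 0.5418
Iter 6: z = -0.1619 + -0.1225i, |z|^2 = 0.0412
Iter 7: z = -0.0748 + -0.6193i, |z|^2 = 0.3892
Iter 8: z = -0.4640 + -0.5663i, |z|^2 = 0.5360
Iter 9: z = -0.1915 + -0.1335i, |z|^2 = 0.0545
Iter 10: z = -0.0671 + -0.6079i, |z|^2 = 0.3740
Iter 11: z = -0.4510 + -0.5774i, |z|^2 = 0.5368
Iter 12: z = -0.2159 + -0.1382i, |z|^2 = 0.0657
Iter 13: z = -0.0585 + -0.5993i, |z|^2 = 0.3626

Answer: 14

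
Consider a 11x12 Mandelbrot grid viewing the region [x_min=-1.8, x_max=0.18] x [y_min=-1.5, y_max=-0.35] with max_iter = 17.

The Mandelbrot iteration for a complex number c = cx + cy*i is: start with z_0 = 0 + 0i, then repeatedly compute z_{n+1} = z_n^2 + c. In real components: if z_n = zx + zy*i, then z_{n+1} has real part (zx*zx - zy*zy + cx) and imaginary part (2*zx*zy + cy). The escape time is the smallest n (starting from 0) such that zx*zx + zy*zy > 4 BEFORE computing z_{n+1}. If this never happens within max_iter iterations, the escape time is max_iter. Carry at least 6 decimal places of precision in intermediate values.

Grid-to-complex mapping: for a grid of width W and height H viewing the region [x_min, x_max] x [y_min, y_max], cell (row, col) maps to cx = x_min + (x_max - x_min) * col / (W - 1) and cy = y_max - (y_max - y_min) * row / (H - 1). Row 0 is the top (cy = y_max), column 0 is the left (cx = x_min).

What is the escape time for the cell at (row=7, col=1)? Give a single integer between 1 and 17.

z_0 = 0 + 0i, c = -1.6020 + -1.0818i
Iter 1: z = -1.6020 + -1.0818i, |z|^2 = 3.7367
Iter 2: z = -0.2059 + 2.3843i, |z|^2 = 5.7274
Escaped at iteration 2

Answer: 2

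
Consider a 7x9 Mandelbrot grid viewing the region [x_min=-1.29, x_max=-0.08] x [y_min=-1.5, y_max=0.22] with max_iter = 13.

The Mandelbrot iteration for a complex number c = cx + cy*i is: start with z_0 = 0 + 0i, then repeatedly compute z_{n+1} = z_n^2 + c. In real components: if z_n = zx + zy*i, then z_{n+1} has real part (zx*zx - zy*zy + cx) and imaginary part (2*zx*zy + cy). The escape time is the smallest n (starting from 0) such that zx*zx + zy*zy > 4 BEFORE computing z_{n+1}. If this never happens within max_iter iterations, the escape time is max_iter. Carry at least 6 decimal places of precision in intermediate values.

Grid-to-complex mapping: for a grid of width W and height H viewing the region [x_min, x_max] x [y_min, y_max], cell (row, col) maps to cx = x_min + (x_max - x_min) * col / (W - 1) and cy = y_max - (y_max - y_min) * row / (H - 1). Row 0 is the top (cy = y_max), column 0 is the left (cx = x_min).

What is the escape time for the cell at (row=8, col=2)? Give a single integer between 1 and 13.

Answer: 2

Derivation:
z_0 = 0 + 0i, c = -0.8867 + -1.5000i
Iter 1: z = -0.8867 + -1.5000i, |z|^2 = 3.0362
Iter 2: z = -2.3505 + 1.1600i, |z|^2 = 6.8704
Escaped at iteration 2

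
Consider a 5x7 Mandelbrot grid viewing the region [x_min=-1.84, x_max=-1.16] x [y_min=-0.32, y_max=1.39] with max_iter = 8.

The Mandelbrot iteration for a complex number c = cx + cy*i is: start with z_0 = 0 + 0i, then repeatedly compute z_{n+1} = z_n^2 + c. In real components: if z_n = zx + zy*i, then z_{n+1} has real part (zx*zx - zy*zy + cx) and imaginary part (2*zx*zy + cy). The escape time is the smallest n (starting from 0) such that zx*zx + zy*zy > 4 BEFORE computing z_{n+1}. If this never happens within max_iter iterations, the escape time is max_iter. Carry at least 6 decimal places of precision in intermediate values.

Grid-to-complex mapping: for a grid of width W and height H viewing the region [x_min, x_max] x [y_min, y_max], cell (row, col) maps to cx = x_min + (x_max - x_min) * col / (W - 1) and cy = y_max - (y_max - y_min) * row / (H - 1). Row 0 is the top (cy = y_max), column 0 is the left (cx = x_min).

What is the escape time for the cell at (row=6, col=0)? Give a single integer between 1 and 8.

z_0 = 0 + 0i, c = -1.8400 + -0.3200i
Iter 1: z = -1.8400 + -0.3200i, |z|^2 = 3.4880
Iter 2: z = 1.4432 + 0.8576i, |z|^2 = 2.8183
Iter 3: z = -0.4927 + 2.1554i, |z|^2 = 4.8884
Escaped at iteration 3

Answer: 3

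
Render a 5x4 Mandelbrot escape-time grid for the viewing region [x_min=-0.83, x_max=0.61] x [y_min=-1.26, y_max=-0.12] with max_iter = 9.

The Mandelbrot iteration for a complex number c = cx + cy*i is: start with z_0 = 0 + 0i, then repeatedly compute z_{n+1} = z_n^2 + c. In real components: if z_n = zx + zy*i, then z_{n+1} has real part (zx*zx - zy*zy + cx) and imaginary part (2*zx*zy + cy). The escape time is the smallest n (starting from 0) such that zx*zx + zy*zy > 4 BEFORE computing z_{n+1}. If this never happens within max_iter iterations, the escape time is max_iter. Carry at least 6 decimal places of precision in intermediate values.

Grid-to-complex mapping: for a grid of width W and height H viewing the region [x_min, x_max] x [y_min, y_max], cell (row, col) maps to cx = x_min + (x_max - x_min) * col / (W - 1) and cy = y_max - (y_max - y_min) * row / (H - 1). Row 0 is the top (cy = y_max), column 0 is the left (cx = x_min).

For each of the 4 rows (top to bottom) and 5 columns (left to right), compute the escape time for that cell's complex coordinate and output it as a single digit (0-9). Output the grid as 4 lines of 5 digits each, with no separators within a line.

(row=0, col=0): c = -0.8300 + -0.1200i → escape time 9
(row=0, col=1): c = -0.4700 + -0.1200i → escape time 9
(row=0, col=2): c = -0.1100 + -0.1200i → escape time 9
(row=0, col=3): c = 0.2500 + -0.1200i → escape time 9
(row=0, col=4): c = 0.6100 + -0.1200i → escape time 4
(row=1, col=0): c = -0.8300 + -0.5000i → escape time 6
(row=1, col=1): c = -0.4700 + -0.5000i → escape time 9
(row=1, col=2): c = -0.1100 + -0.5000i → escape time 9
(row=1, col=3): c = 0.2500 + -0.5000i → escape time 9
(row=1, col=4): c = 0.6100 + -0.5000i → escape time 3
(row=2, col=0): c = -0.8300 + -0.8800i → escape time 4
(row=2, col=1): c = -0.4700 + -0.8800i → escape time 5
(row=2, col=2): c = -0.1100 + -0.8800i → escape time 9
(row=2, col=3): c = 0.2500 + -0.8800i → escape time 4
(row=2, col=4): c = 0.6100 + -0.8800i → escape time 3
(row=3, col=0): c = -0.8300 + -1.2600i → escape time 3
(row=3, col=1): c = -0.4700 + -1.2600i → escape time 3
(row=3, col=2): c = -0.1100 + -1.2600i → escape time 3
(row=3, col=3): c = 0.2500 + -1.2600i → escape time 2
(row=3, col=4): c = 0.6100 + -1.2600i → escape time 2

Answer: 99994
69993
45943
33322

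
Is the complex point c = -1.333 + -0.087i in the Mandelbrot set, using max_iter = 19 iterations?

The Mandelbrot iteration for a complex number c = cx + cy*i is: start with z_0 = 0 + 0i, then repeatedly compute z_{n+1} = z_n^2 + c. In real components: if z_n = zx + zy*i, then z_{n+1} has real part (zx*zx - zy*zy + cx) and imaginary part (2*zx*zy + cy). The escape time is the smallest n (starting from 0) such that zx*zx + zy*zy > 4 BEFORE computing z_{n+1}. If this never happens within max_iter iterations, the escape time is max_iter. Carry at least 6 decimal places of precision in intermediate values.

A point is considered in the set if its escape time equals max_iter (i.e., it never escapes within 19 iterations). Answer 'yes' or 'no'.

Answer: no

Derivation:
z_0 = 0 + 0i, c = -1.3330 + -0.0870i
Iter 1: z = -1.3330 + -0.0870i, |z|^2 = 1.7845
Iter 2: z = 0.4363 + 0.1449i, |z|^2 = 0.2114
Iter 3: z = -1.1636 + 0.0395i, |z|^2 = 1.3556
Iter 4: z = 0.0195 + -0.1789i, |z|^2 = 0.0324
Iter 5: z = -1.3646 + -0.0940i, |z|^2 = 1.8710
Iter 6: z = 0.5204 + 0.1695i, |z|^2 = 0.2995
Iter 7: z = -1.0909 + 0.0894i, |z|^2 = 1.1982
Iter 8: z = -0.1508 + -0.2820i, |z|^2 = 0.1023
Iter 9: z = -1.3898 + -0.0019i, |z|^2 = 1.9315
Iter 10: z = 0.5985 + -0.0816i, |z|^2 = 0.3648
Iter 11: z = -0.9815 + -0.1847i, |z|^2 = 0.9975
Iter 12: z = -0.4038 + 0.2755i, |z|^2 = 0.2389
Iter 13: z = -1.2459 + -0.3095i, |z|^2 = 1.6481
Iter 14: z = 0.1235 + 0.6842i, |z|^2 = 0.4834
Iter 15: z = -1.7859 + 0.0820i, |z|^2 = 3.1961
Iter 16: z = 1.8497 + -0.3797i, |z|^2 = 3.5656
Iter 17: z = 1.9442 + -1.4918i, |z|^2 = 6.0056
Escaped at iteration 17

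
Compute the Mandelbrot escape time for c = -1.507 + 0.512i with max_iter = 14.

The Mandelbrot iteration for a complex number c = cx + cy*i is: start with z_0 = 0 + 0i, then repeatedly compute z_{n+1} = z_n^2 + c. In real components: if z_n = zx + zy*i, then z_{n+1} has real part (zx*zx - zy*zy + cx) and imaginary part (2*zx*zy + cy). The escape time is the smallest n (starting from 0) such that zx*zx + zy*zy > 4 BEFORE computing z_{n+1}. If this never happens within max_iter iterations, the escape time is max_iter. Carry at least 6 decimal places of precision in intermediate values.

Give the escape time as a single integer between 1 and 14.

Answer: 3

Derivation:
z_0 = 0 + 0i, c = -1.5070 + 0.5120i
Iter 1: z = -1.5070 + 0.5120i, |z|^2 = 2.5332
Iter 2: z = 0.5019 + -1.0312i, |z|^2 = 1.3152
Iter 3: z = -2.3184 + -0.5231i, |z|^2 = 5.6486
Escaped at iteration 3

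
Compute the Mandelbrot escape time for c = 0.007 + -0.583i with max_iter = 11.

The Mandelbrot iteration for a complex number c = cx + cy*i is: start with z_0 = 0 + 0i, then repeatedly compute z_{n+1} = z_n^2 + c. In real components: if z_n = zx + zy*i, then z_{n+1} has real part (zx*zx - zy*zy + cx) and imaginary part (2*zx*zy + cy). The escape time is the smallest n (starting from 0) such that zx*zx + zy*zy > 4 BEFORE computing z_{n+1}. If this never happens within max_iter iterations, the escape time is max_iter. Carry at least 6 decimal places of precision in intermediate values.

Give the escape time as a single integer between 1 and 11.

z_0 = 0 + 0i, c = 0.0070 + -0.5830i
Iter 1: z = 0.0070 + -0.5830i, |z|^2 = 0.3399
Iter 2: z = -0.3328 + -0.5912i, |z|^2 = 0.4603
Iter 3: z = -0.2317 + -0.1895i, |z|^2 = 0.0896
Iter 4: z = 0.0248 + -0.4952i, |z|^2 = 0.2458
Iter 5: z = -0.2376 + -0.6075i, |z|^2 = 0.4256
Iter 6: z = -0.3056 + -0.2943i, |z|^2 = 0.1800
Iter 7: z = 0.0138 + -0.4031i, |z|^2 = 0.1627
Iter 8: z = -0.1553 + -0.5941i, |z|^2 = 0.3771
Iter 9: z = -0.3219 + -0.3985i, |z|^2 = 0.2624
Iter 10: z = -0.0482 + -0.3265i, |z|^2 = 0.1089

Answer: 11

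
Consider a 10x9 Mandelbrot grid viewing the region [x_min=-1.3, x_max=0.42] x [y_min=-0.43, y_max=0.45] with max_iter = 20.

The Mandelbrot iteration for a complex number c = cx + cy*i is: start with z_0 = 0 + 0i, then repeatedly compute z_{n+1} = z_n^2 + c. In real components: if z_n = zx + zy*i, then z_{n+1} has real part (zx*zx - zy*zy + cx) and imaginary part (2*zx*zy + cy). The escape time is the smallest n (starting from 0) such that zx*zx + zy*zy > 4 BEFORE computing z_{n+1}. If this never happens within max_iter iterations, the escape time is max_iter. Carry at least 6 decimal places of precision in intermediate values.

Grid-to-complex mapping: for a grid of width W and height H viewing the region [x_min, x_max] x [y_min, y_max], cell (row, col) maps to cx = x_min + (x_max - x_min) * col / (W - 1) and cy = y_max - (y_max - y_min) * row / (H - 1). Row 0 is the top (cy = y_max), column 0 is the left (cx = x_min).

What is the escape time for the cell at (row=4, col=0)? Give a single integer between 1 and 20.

z_0 = 0 + 0i, c = -1.3000 + 0.0100i
Iter 1: z = -1.3000 + 0.0100i, |z|^2 = 1.6901
Iter 2: z = 0.3899 + -0.0160i, |z|^2 = 0.1523
Iter 3: z = -1.1482 + -0.0025i, |z|^2 = 1.3184
Iter 4: z = 0.0184 + 0.0157i, |z|^2 = 0.0006
Iter 5: z = -1.2999 + 0.0106i, |z|^2 = 1.6899
Iter 6: z = 0.3896 + -0.0175i, |z|^2 = 0.1521
Iter 7: z = -1.1485 + -0.0036i, |z|^2 = 1.3190
Iter 8: z = 0.0190 + 0.0184i, |z|^2 = 0.0007
Iter 9: z = -1.3000 + 0.0107i, |z|^2 = 1.6901
Iter 10: z = 0.3898 + -0.0178i, |z|^2 = 0.1523
Iter 11: z = -1.1484 + -0.0039i, |z|^2 = 1.3187
Iter 12: z = 0.0187 + 0.0189i, |z|^2 = 0.0007
Iter 13: z = -1.3000 + 0.0107i, |z|^2 = 1.6901
Iter 14: z = 0.3899 + -0.0178i, |z|^2 = 0.1523
Iter 15: z = -1.1483 + -0.0039i, |z|^2 = 1.3186
Iter 16: z = 0.0186 + 0.0190i, |z|^2 = 0.0007
Iter 17: z = -1.3000 + 0.0107i, |z|^2 = 1.6902
Iter 18: z = 0.3899 + -0.0178i, |z|^2 = 0.1524
Iter 19: z = -1.1483 + -0.0039i, |z|^2 = 1.3185

Answer: 20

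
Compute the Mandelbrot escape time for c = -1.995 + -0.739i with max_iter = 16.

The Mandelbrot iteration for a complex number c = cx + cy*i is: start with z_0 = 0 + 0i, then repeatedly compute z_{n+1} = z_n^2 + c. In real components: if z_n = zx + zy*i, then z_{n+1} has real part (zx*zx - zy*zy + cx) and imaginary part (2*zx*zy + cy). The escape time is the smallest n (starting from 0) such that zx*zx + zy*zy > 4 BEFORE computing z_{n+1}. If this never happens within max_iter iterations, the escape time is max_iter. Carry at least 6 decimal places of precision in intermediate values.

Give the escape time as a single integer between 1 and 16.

Answer: 1

Derivation:
z_0 = 0 + 0i, c = -1.9950 + -0.7390i
Iter 1: z = -1.9950 + -0.7390i, |z|^2 = 4.5261
Escaped at iteration 1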